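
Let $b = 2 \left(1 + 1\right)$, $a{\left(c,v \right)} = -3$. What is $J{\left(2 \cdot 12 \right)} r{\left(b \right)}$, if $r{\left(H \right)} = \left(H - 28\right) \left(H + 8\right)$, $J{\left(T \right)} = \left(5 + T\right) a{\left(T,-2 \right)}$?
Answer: $25056$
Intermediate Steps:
$b = 4$ ($b = 2 \cdot 2 = 4$)
$J{\left(T \right)} = -15 - 3 T$ ($J{\left(T \right)} = \left(5 + T\right) \left(-3\right) = -15 - 3 T$)
$r{\left(H \right)} = \left(-28 + H\right) \left(8 + H\right)$
$J{\left(2 \cdot 12 \right)} r{\left(b \right)} = \left(-15 - 3 \cdot 2 \cdot 12\right) \left(-224 + 4^{2} - 80\right) = \left(-15 - 72\right) \left(-224 + 16 - 80\right) = \left(-15 - 72\right) \left(-288\right) = \left(-87\right) \left(-288\right) = 25056$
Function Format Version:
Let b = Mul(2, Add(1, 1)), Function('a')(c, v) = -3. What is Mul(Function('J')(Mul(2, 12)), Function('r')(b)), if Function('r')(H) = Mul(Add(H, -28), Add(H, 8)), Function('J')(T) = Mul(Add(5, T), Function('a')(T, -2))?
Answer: 25056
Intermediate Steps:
b = 4 (b = Mul(2, 2) = 4)
Function('J')(T) = Add(-15, Mul(-3, T)) (Function('J')(T) = Mul(Add(5, T), -3) = Add(-15, Mul(-3, T)))
Function('r')(H) = Mul(Add(-28, H), Add(8, H))
Mul(Function('J')(Mul(2, 12)), Function('r')(b)) = Mul(Add(-15, Mul(-3, Mul(2, 12))), Add(-224, Pow(4, 2), Mul(-20, 4))) = Mul(Add(-15, Mul(-3, 24)), Add(-224, 16, -80)) = Mul(Add(-15, -72), -288) = Mul(-87, -288) = 25056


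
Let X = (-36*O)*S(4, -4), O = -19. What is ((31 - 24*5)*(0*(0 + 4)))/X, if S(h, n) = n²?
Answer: 0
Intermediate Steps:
X = 10944 (X = -36*(-19)*(-4)² = 684*16 = 10944)
((31 - 24*5)*(0*(0 + 4)))/X = ((31 - 24*5)*(0*(0 + 4)))/10944 = ((31 - 120)*(0*4))*(1/10944) = -89*0*(1/10944) = 0*(1/10944) = 0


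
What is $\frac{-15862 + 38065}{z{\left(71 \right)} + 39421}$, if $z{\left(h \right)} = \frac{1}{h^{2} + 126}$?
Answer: $\frac{114722901}{203688308} \approx 0.56323$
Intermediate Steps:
$z{\left(h \right)} = \frac{1}{126 + h^{2}}$
$\frac{-15862 + 38065}{z{\left(71 \right)} + 39421} = \frac{-15862 + 38065}{\frac{1}{126 + 71^{2}} + 39421} = \frac{22203}{\frac{1}{126 + 5041} + 39421} = \frac{22203}{\frac{1}{5167} + 39421} = \frac{22203}{\frac{203688308}{5167}} = 22203 \cdot \frac{5167}{203688308} = \frac{114722901}{203688308}$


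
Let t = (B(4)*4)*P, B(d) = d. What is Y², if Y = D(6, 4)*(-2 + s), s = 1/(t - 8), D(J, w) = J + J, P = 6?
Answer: 275625/484 ≈ 569.47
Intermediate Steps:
D(J, w) = 2*J
t = 96 (t = (4*4)*6 = 16*6 = 96)
s = 1/88 (s = 1/(96 - 8) = 1/88 ≈ 0.011364)
Y = -525/22 (Y = (2*6)*(-2 + 1/88) = 12*(-175/88) = -525/22 ≈ -23.864)
Y² = (-525/22)² = 275625/484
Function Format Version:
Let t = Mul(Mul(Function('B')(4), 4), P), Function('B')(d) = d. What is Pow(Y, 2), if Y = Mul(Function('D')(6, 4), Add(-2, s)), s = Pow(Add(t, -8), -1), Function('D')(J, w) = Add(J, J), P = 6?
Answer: Rational(275625, 484) ≈ 569.47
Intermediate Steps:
Function('D')(J, w) = Mul(2, J)
t = 96 (t = Mul(Mul(4, 4), 6) = Mul(16, 6) = 96)
s = Rational(1, 88) (s = Pow(Add(96, -8), -1) = Pow(88, -1) = Rational(1, 88) ≈ 0.011364)
Y = Rational(-525, 22) (Y = Mul(Mul(2, 6), Add(-2, Rational(1, 88))) = Mul(12, Rational(-175, 88)) = Rational(-525, 22) ≈ -23.864)
Pow(Y, 2) = Pow(Rational(-525, 22), 2) = Rational(275625, 484)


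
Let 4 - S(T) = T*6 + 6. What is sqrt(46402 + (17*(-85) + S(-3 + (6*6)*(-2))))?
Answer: 3*sqrt(5045) ≈ 213.08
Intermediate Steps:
S(T) = -2 - 6*T (S(T) = 4 - (T*6 + 6) = 4 - (6*T + 6) = 4 - (6 + 6*T) = 4 + (-6 - 6*T) = -2 - 6*T)
sqrt(46402 + (17*(-85) + S(-3 + (6*6)*(-2)))) = sqrt(46402 + (17*(-85) + (-2 - 6*(-3 + (6*6)*(-2))))) = sqrt(46402 + (-1445 + (-2 - 6*(-3 + 36*(-2))))) = sqrt(46402 + (-1445 + (-2 - 6*(-3 - 72)))) = sqrt(46402 + (-1445 + (-2 - 6*(-75)))) = sqrt(46402 + (-1445 + (-2 + 450))) = sqrt(46402 + (-1445 + 448)) = sqrt(46402 - 997) = sqrt(45405) = 3*sqrt(5045)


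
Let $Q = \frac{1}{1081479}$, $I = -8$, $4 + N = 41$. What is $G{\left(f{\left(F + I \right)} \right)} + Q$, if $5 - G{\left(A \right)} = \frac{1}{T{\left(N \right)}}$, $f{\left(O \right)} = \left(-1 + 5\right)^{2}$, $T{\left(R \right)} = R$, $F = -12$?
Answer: $\frac{198992173}{40014723} \approx 4.973$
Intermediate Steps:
$N = 37$ ($N = -4 + 41 = 37$)
$f{\left(O \right)} = 16$ ($f{\left(O \right)} = 4^{2} = 16$)
$G{\left(A \right)} = \frac{184}{37}$ ($G{\left(A \right)} = 5 - \frac{1}{37} = \frac{184}{37}$)
$Q = \frac{1}{1081479} \approx 9.2466 \cdot 10^{-7}$
$G{\left(f{\left(F + I \right)} \right)} + Q = \frac{184}{37} + \frac{1}{1081479} = \frac{198992173}{40014723}$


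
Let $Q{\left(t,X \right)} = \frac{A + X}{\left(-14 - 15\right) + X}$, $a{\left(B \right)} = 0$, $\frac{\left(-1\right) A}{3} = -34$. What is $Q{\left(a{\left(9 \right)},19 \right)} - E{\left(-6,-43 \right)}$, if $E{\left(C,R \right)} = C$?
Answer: $- \frac{61}{10} \approx -6.1$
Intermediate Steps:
$A = 102$ ($A = \left(-3\right) \left(-34\right) = 102$)
$Q{\left(t,X \right)} = \frac{102 + X}{-29 + X}$ ($Q{\left(t,X \right)} = \frac{102 + X}{\left(-14 - 15\right) + X} = \frac{102 + X}{-29 + X}$)
$Q{\left(a{\left(9 \right)},19 \right)} - E{\left(-6,-43 \right)} = \frac{102 + 19}{-29 + 19} - -6 = \frac{1}{-10} \cdot 121 + 6 = \left(- \frac{1}{10}\right) 121 + 6 = - \frac{121}{10} + 6 = - \frac{61}{10}$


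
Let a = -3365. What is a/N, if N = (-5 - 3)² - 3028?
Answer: 3365/2964 ≈ 1.1353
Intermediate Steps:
N = -2964 (N = (-8)² - 3028 = 64 - 3028 = -2964)
a/N = -3365/(-2964) = -3365*(-1/2964) = 3365/2964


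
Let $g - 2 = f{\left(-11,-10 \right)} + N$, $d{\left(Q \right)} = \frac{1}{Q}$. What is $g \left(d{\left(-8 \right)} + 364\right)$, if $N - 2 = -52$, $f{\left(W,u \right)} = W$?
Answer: $- \frac{171749}{8} \approx -21469.0$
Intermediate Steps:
$N = -50$ ($N = 2 - 52 = -50$)
$g = -59$ ($g = 2 - 61 = -59$)
$g \left(d{\left(-8 \right)} + 364\right) = - 59 \left(\frac{1}{-8} + 364\right) = - 59 \left(- \frac{1}{8} + 364\right) = \left(-59\right) \frac{2911}{8} = - \frac{171749}{8}$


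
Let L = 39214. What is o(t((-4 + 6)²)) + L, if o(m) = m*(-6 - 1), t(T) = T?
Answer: 39186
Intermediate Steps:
o(m) = -7*m (o(m) = m*(-7) = -7*m)
o(t((-4 + 6)²)) + L = -7*(-4 + 6)² + 39214 = -7*2² + 39214 = -7*4 + 39214 = -28 + 39214 = 39186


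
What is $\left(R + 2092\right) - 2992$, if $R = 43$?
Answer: $-857$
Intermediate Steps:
$\left(R + 2092\right) - 2992 = \left(43 + 2092\right) - 2992 = 2135 - 2992 = -857$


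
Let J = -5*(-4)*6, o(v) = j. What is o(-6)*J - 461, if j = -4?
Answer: -941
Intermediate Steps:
o(v) = -4
J = 120 (J = 20*6 = 120)
o(-6)*J - 461 = -4*120 - 461 = -480 - 461 = -941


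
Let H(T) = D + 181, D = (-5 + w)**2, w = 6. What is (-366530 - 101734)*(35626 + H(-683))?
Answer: -16767597312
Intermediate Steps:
D = 1 (D = (-5 + 6)**2 = 1**2 = 1)
H(T) = 182 (H(T) = 1 + 181 = 182)
(-366530 - 101734)*(35626 + H(-683)) = (-366530 - 101734)*(35626 + 182) = -468264*35808 = -16767597312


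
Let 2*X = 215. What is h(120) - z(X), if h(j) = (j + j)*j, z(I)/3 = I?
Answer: 56955/2 ≈ 28478.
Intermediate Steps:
X = 215/2 (X = (½)*215 = 215/2 ≈ 107.50)
z(I) = 3*I
h(j) = 2*j² (h(j) = (2*j)*j = 2*j²)
h(120) - z(X) = 2*120² - 3*215/2 = 2*14400 - 1*645/2 = 28800 - 645/2 = 56955/2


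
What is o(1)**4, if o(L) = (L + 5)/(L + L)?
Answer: 81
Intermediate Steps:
o(L) = (5 + L)/(2*L) (o(L) = (5 + L)/((2*L)) = (5 + L)*(1/(2*L)) = (5 + L)/(2*L))
o(1)**4 = ((1/2)*(5 + 1)/1)**4 = ((1/2)*1*6)**4 = 3**4 = 81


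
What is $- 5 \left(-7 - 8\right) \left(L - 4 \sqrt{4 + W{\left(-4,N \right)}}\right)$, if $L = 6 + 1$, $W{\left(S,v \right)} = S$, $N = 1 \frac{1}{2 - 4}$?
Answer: $525$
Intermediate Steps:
$N = - \frac{1}{2}$ ($N = 1 \frac{1}{-2} = 1 \left(- \frac{1}{2}\right) = - \frac{1}{2} \approx -0.5$)
$L = 7$
$- 5 \left(-7 - 8\right) \left(L - 4 \sqrt{4 + W{\left(-4,N \right)}}\right) = - 5 \left(-7 - 8\right) \left(7 - 4 \sqrt{4 - 4}\right) = \left(-5\right) \left(-15\right) \left(7 - 4 \sqrt{0}\right) = 75 \left(7 - 0\right) = 75 \left(7 + 0\right) = 75 \cdot 7 = 525$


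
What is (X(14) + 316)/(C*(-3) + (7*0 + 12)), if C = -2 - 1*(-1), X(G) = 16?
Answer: 332/15 ≈ 22.133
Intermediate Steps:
C = -1 (C = -2 + 1 = -1)
(X(14) + 316)/(C*(-3) + (7*0 + 12)) = (16 + 316)/(-1*(-3) + (7*0 + 12)) = 332/(3 + (0 + 12)) = 332/(3 + 12) = 332/15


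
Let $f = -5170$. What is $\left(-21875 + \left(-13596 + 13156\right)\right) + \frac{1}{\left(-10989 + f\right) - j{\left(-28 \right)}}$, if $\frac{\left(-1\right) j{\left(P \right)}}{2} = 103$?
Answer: $- \frac{355991196}{15953} \approx -22315.0$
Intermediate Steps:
$j{\left(P \right)} = -206$ ($j{\left(P \right)} = \left(-2\right) 103 = -206$)
$\left(-21875 + \left(-13596 + 13156\right)\right) + \frac{1}{\left(-10989 + f\right) - j{\left(-28 \right)}} = \left(-21875 + \left(-13596 + 13156\right)\right) + \frac{1}{\left(-10989 - 5170\right) - -206} = \left(-21875 - 440\right) + \frac{1}{-16159 + 206} = -22315 + \frac{1}{-15953} = -22315 - \frac{1}{15953} = - \frac{355991196}{15953}$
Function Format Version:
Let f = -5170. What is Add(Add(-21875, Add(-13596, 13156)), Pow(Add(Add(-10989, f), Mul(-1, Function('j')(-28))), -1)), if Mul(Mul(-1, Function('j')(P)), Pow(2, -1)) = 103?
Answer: Rational(-355991196, 15953) ≈ -22315.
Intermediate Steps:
Function('j')(P) = -206 (Function('j')(P) = Mul(-2, 103) = -206)
Add(Add(-21875, Add(-13596, 13156)), Pow(Add(Add(-10989, f), Mul(-1, Function('j')(-28))), -1)) = Add(Add(-21875, Add(-13596, 13156)), Pow(Add(Add(-10989, -5170), Mul(-1, -206)), -1)) = Add(Add(-21875, -440), Pow(Add(-16159, 206), -1)) = Add(-22315, Pow(-15953, -1)) = Add(-22315, Rational(-1, 15953)) = Rational(-355991196, 15953)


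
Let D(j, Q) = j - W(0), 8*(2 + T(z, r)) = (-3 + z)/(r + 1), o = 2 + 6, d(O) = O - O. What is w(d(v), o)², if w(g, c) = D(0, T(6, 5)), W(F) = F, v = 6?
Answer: 0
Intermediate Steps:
d(O) = 0
o = 8
T(z, r) = -2 + (-3 + z)/(8*(1 + r)) (T(z, r) = -2 + ((-3 + z)/(r + 1))/8 = -2 + ((-3 + z)/(1 + r))/8 = -2 + (-3 + z)/(8*(1 + r)))
D(j, Q) = j (D(j, Q) = j - 1*0 = j + 0 = j)
w(g, c) = 0
w(d(v), o)² = 0² = 0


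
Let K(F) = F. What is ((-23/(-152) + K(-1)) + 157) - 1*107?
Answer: 7471/152 ≈ 49.151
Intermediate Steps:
((-23/(-152) + K(-1)) + 157) - 1*107 = ((-23/(-152) - 1) + 157) - 1*107 = ((-23*(-1/152) - 1) + 157) - 107 = ((23/152 - 1) + 157) - 107 = (-129/152 + 157) - 107 = 23735/152 - 107 = 7471/152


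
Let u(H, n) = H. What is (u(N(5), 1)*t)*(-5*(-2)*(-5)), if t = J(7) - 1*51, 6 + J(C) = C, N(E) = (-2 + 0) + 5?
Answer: 7500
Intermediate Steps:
N(E) = 3 (N(E) = -2 + 5 = 3)
J(C) = -6 + C
t = -50 (t = (-6 + 7) - 1*51 = 1 - 51 = -50)
(u(N(5), 1)*t)*(-5*(-2)*(-5)) = (3*(-50))*(-5*(-2)*(-5)) = -1500*(-5) = -150*(-50) = 7500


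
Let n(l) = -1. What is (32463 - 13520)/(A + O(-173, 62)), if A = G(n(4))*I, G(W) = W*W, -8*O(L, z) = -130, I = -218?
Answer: -75772/807 ≈ -93.893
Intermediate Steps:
O(L, z) = 65/4 (O(L, z) = -⅛*(-130) = 65/4)
G(W) = W²
A = -218 (A = (-1)²*(-218) = 1*(-218) = -218)
(32463 - 13520)/(A + O(-173, 62)) = (32463 - 13520)/(-218 + 65/4) = 18943/(-807/4) = 18943*(-4/807) = -75772/807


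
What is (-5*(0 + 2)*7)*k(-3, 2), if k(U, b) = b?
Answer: -140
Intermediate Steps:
(-5*(0 + 2)*7)*k(-3, 2) = (-5*(0 + 2)*7)*2 = (-5*2*7)*2 = -10*7*2 = -70*2 = -140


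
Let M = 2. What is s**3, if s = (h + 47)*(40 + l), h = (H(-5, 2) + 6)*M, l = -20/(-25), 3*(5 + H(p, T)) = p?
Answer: 808515666496/125 ≈ 6.4681e+9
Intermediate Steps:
H(p, T) = -5 + p/3
l = 4/5 (l = -20*(-1/25) = 4/5 ≈ 0.80000)
h = -4/3 (h = ((-5 + (1/3)*(-5)) + 6)*2 = ((-5 - 5/3) + 6)*2 = (-20/3 + 6)*2 = -2/3*2 = -4/3 ≈ -1.3333)
s = 9316/5 (s = (-4/3 + 47)*(40 + 4/5) = (137/3)*(204/5) = 9316/5 ≈ 1863.2)
s**3 = (9316/5)**3 = 808515666496/125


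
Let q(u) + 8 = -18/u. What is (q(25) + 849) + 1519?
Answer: 58982/25 ≈ 2359.3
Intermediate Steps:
q(u) = -8 - 18/u
(q(25) + 849) + 1519 = ((-8 - 18/25) + 849) + 1519 = (-218/25 + 849) + 1519 = 21007/25 + 1519 = 58982/25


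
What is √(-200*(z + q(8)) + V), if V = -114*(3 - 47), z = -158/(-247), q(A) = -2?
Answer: 6*√8961654/247 ≈ 72.719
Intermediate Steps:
z = 158/247 (z = -158*(-1/247) = 158/247 ≈ 0.63968)
V = 5016 (V = -114*(-44) = 5016)
√(-200*(z + q(8)) + V) = √(-200*(158/247 - 2) + 5016) = √(-200*(-336/247) + 5016) = √(67200/247 + 5016) = √(1306152/247) = 6*√8961654/247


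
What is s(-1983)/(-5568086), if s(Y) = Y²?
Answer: -3932289/5568086 ≈ -0.70622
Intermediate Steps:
s(-1983)/(-5568086) = (-1983)²/(-5568086) = 3932289*(-1/5568086) = -3932289/5568086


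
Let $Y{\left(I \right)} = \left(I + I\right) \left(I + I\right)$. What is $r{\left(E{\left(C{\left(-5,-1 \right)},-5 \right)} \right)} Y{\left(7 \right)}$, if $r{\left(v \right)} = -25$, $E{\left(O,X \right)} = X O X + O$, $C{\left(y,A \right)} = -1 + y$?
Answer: $-4900$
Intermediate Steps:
$E{\left(O,X \right)} = O + O X^{2}$ ($E{\left(O,X \right)} = O X X + O = O X^{2} + O = O + O X^{2}$)
$Y{\left(I \right)} = 4 I^{2}$ ($Y{\left(I \right)} = 2 I 2 I = 4 I^{2}$)
$r{\left(E{\left(C{\left(-5,-1 \right)},-5 \right)} \right)} Y{\left(7 \right)} = - 25 \cdot 4 \cdot 7^{2} = - 25 \cdot 4 \cdot 49 = \left(-25\right) 196 = -4900$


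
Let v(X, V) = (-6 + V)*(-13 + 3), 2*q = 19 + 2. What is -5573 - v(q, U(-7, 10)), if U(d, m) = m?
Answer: -5533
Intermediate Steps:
q = 21/2 (q = (19 + 2)/2 = (½)*21 = 21/2 ≈ 10.500)
v(X, V) = 60 - 10*V (v(X, V) = (-6 + V)*(-10) = 60 - 10*V)
-5573 - v(q, U(-7, 10)) = -5573 - (60 - 10*10) = -5573 - (60 - 100) = -5573 - 1*(-40) = -5573 + 40 = -5533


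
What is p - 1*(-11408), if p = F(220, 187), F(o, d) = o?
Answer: 11628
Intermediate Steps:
p = 220
p - 1*(-11408) = 220 - 1*(-11408) = 220 + 11408 = 11628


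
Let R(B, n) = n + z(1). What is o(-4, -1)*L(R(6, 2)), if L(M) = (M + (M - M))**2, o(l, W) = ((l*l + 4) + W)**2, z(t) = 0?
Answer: 1444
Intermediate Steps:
R(B, n) = n (R(B, n) = n + 0 = n)
o(l, W) = (4 + W + l**2)**2 (o(l, W) = ((l**2 + 4) + W)**2 = ((4 + l**2) + W)**2 = (4 + W + l**2)**2)
L(M) = M**2 (L(M) = (M + 0)**2 = M**2)
o(-4, -1)*L(R(6, 2)) = (4 - 1 + (-4)**2)**2*2**2 = (4 - 1 + 16)**2*4 = 19**2*4 = 361*4 = 1444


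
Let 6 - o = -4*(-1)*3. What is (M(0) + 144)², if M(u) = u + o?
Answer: 19044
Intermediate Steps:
o = -6 (o = 6 - (-4*(-1))*3 = 6 - 4*3 = 6 - 1*12 = 6 - 12 = -6)
M(u) = -6 + u (M(u) = u - 6 = -6 + u)
(M(0) + 144)² = ((-6 + 0) + 144)² = (-6 + 144)² = 138² = 19044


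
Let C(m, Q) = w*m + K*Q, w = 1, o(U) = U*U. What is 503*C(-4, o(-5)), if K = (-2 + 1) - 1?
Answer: -27162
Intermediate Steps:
o(U) = U²
K = -2 (K = -1 - 1 = -2)
C(m, Q) = m - 2*Q (C(m, Q) = 1*m - 2*Q = m - 2*Q)
503*C(-4, o(-5)) = 503*(-4 - 2*(-5)²) = 503*(-4 - 2*25) = 503*(-4 - 50) = 503*(-54) = -27162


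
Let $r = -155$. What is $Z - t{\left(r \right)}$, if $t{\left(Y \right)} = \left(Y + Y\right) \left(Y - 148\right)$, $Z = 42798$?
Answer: $-51132$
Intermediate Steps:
$t{\left(Y \right)} = 2 Y \left(-148 + Y\right)$
$Z - t{\left(r \right)} = 42798 - 2 \left(-155\right) \left(-148 - 155\right) = 42798 - 2 \left(-155\right) \left(-303\right) = 42798 - 93930 = -51132$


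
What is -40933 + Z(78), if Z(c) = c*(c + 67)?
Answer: -29623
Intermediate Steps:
Z(c) = c*(67 + c)
-40933 + Z(78) = -40933 + 78*(67 + 78) = -40933 + 78*145 = -40933 + 11310 = -29623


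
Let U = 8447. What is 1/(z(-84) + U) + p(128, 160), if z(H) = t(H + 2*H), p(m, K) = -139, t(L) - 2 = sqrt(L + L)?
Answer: 6*(-139*sqrt(14) + 195735*I)/(-8449*I + 6*sqrt(14)) ≈ -139.0 - 3.1455e-7*I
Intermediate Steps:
t(L) = 2 + sqrt(2)*sqrt(L) (t(L) = 2 + sqrt(L + L) = 2 + sqrt(2*L) = 2 + sqrt(2)*sqrt(L))
z(H) = 2 + sqrt(6)*sqrt(H) (z(H) = 2 + sqrt(2)*sqrt(H + 2*H) = 2 + sqrt(2)*sqrt(3*H) = 2 + sqrt(2)*(sqrt(3)*sqrt(H)) = 2 + sqrt(6)*sqrt(H))
1/(z(-84) + U) + p(128, 160) = 1/((2 + sqrt(6)*sqrt(-84)) + 8447) - 139 = 1/((2 + sqrt(6)*(2*I*sqrt(21))) + 8447) - 139 = 1/((2 + 6*I*sqrt(14)) + 8447) - 139 = 1/(8449 + 6*I*sqrt(14)) - 139 = -139 + 1/(8449 + 6*I*sqrt(14))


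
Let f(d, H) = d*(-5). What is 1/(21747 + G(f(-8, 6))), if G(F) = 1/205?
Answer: 205/4458136 ≈ 4.5983e-5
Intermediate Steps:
f(d, H) = -5*d
G(F) = 1/205
1/(21747 + G(f(-8, 6))) = 1/(21747 + 1/205) = 1/(4458136/205) = 205/4458136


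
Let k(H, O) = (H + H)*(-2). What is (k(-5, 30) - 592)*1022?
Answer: -584584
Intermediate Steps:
k(H, O) = -4*H (k(H, O) = (2*H)*(-2) = -4*H)
(k(-5, 30) - 592)*1022 = (-4*(-5) - 592)*1022 = (20 - 592)*1022 = -572*1022 = -584584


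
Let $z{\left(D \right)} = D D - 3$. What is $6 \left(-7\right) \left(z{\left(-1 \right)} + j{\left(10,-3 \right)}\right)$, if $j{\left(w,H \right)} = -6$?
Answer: $336$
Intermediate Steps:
$z{\left(D \right)} = -3 + D^{2}$ ($z{\left(D \right)} = D^{2} - 3 = -3 + D^{2}$)
$6 \left(-7\right) \left(z{\left(-1 \right)} + j{\left(10,-3 \right)}\right) = 6 \left(-7\right) \left(\left(-3 + \left(-1\right)^{2}\right) - 6\right) = - 42 \left(\left(-3 + 1\right) - 6\right) = - 42 \left(-2 - 6\right) = \left(-42\right) \left(-8\right) = 336$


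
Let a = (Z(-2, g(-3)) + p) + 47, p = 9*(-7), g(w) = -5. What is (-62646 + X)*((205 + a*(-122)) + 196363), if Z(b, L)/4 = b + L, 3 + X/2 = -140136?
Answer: -69248700864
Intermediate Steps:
X = -280278 (X = -6 + 2*(-140136) = -6 - 280272 = -280278)
p = -63
Z(b, L) = 4*L + 4*b (Z(b, L) = 4*(b + L) = 4*(L + b) = 4*L + 4*b)
a = -44 (a = ((4*(-5) + 4*(-2)) - 63) + 47 = ((-20 - 8) - 63) + 47 = (-28 - 63) + 47 = -91 + 47 = -44)
(-62646 + X)*((205 + a*(-122)) + 196363) = (-62646 - 280278)*((205 - 44*(-122)) + 196363) = -342924*((205 + 5368) + 196363) = -342924*(5573 + 196363) = -342924*201936 = -69248700864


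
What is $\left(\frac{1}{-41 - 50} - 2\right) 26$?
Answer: $- \frac{366}{7} \approx -52.286$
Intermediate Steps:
$\left(\frac{1}{-41 - 50} - 2\right) 26 = \left(\frac{1}{-91} - 2\right) 26 = \left(- \frac{1}{91} - 2\right) 26 = \left(- \frac{183}{91}\right) 26 = - \frac{366}{7}$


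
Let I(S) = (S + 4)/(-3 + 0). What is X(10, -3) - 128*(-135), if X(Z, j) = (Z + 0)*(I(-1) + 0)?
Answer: 17270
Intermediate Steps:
I(S) = -4/3 - S/3 (I(S) = (4 + S)/(-3) = (4 + S)*(-1/3) = -4/3 - S/3)
X(Z, j) = -Z (X(Z, j) = (Z + 0)*((-4/3 - 1/3*(-1)) + 0) = Z*((-4/3 + 1/3) + 0) = Z*(-1 + 0) = Z*(-1) = -Z)
X(10, -3) - 128*(-135) = -1*10 - 128*(-135) = -10 + 17280 = 17270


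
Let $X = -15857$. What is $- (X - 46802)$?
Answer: $62659$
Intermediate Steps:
$- (X - 46802) = - (-15857 - 46802) = \left(-1\right) \left(-62659\right) = 62659$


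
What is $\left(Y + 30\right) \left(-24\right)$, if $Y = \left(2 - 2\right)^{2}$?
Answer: $-720$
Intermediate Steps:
$Y = 0$ ($Y = 0^{2} = 0$)
$\left(Y + 30\right) \left(-24\right) = \left(0 + 30\right) \left(-24\right) = 30 \left(-24\right) = -720$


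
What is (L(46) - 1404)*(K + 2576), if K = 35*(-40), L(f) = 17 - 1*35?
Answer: -1672272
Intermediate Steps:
L(f) = -18 (L(f) = 17 - 35 = -18)
K = -1400
(L(46) - 1404)*(K + 2576) = (-18 - 1404)*(-1400 + 2576) = -1422*1176 = -1672272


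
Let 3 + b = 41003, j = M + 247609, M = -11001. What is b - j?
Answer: -195608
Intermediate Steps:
j = 236608 (j = -11001 + 247609 = 236608)
b = 41000 (b = -3 + 41003 = 41000)
b - j = 41000 - 1*236608 = 41000 - 236608 = -195608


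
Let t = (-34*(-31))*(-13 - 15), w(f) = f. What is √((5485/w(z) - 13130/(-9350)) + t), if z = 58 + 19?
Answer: 4*I*√78818417755/6545 ≈ 171.58*I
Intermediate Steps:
z = 77
t = -29512 (t = 1054*(-28) = -29512)
√((5485/w(z) - 13130/(-9350)) + t) = √((5485/77 - 13130/(-9350)) - 29512) = √((5485*(1/77) - 13130*(-1/9350)) - 29512) = √((5485/77 + 1313/935) - 29512) = √(475416/6545 - 29512) = √(-192680624/6545) = 4*I*√78818417755/6545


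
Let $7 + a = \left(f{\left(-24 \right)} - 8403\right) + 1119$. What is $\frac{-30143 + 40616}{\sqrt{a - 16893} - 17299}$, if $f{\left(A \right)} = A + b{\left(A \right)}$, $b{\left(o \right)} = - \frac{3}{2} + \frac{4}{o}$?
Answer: $- \frac{543517281}{897838832} - \frac{10473 i \sqrt{217887}}{897838832} \approx -0.60536 - 0.0054449 i$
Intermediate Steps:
$b{\left(o \right)} = - \frac{3}{2} + \frac{4}{o}$ ($b{\left(o \right)} = \left(-3\right) \frac{1}{2} + \frac{4}{o} = - \frac{3}{2} + \frac{4}{o}$)
$f{\left(A \right)} = - \frac{3}{2} + A + \frac{4}{A}$ ($f{\left(A \right)} = A - \left(\frac{3}{2} - \frac{4}{A}\right) = - \frac{3}{2} + A + \frac{4}{A}$)
$a = - \frac{21950}{3}$ ($a = -7 + \left(\left(\left(- \frac{3}{2} - 24 + \frac{4}{-24}\right) - 8403\right) + 1119\right) = -7 + \left(\left(\left(- \frac{3}{2} - 24 + 4 \left(- \frac{1}{24}\right)\right) - 8403\right) + 1119\right) = -7 + \left(\left(\left(- \frac{3}{2} - 24 - \frac{1}{6}\right) - 8403\right) + 1119\right) = -7 + \left(\left(- \frac{77}{3} - 8403\right) + 1119\right) = -7 + \left(- \frac{25286}{3} + 1119\right) = -7 - \frac{21929}{3} = - \frac{21950}{3} \approx -7316.7$)
$\frac{-30143 + 40616}{\sqrt{a - 16893} - 17299} = \frac{-30143 + 40616}{\sqrt{- \frac{21950}{3} - 16893} - 17299} = \frac{10473}{\sqrt{- \frac{72629}{3}} - 17299} = \frac{10473}{\frac{i \sqrt{217887}}{3} - 17299} = \frac{10473}{-17299 + \frac{i \sqrt{217887}}{3}}$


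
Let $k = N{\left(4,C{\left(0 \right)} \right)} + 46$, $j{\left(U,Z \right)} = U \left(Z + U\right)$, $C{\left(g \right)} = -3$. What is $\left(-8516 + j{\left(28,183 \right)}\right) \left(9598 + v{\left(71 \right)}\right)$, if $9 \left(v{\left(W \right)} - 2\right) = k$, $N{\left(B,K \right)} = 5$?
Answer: $- \frac{75154736}{3} \approx -2.5052 \cdot 10^{7}$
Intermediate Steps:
$j{\left(U,Z \right)} = U \left(U + Z\right)$
$k = 51$ ($k = 5 + 46 = 51$)
$v{\left(W \right)} = \frac{23}{3}$ ($v{\left(W \right)} = 2 + \frac{1}{9} \cdot 51 = 2 + \frac{17}{3} = \frac{23}{3}$)
$\left(-8516 + j{\left(28,183 \right)}\right) \left(9598 + v{\left(71 \right)}\right) = \left(-8516 + 28 \left(28 + 183\right)\right) \left(9598 + \frac{23}{3}\right) = \left(-8516 + 28 \cdot 211\right) \frac{28817}{3} = \left(-8516 + 5908\right) \frac{28817}{3} = \left(-2608\right) \frac{28817}{3} = - \frac{75154736}{3}$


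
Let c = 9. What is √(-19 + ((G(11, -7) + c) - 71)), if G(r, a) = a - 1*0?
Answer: 2*I*√22 ≈ 9.3808*I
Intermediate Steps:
G(r, a) = a (G(r, a) = a + 0 = a)
√(-19 + ((G(11, -7) + c) - 71)) = √(-19 + ((-7 + 9) - 71)) = √(-19 + (2 - 71)) = √(-19 - 69) = √(-88) = 2*I*√22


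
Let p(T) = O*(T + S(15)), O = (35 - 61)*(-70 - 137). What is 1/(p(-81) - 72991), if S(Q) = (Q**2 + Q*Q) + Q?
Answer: 1/1993697 ≈ 5.0158e-7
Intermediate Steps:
O = 5382 (O = -26*(-207) = 5382)
S(Q) = Q + 2*Q**2 (S(Q) = (Q**2 + Q**2) + Q = 2*Q**2 + Q = Q + 2*Q**2)
p(T) = 2502630 + 5382*T (p(T) = 5382*(T + 15*(1 + 2*15)) = 5382*(T + 15*(1 + 30)) = 5382*(T + 15*31) = 5382*(T + 465) = 5382*(465 + T) = 2502630 + 5382*T)
1/(p(-81) - 72991) = 1/((2502630 + 5382*(-81)) - 72991) = 1/((2502630 - 435942) - 72991) = 1/(2066688 - 72991) = 1/1993697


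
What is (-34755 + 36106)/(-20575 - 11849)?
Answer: -1/24 ≈ -0.041667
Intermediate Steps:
(-34755 + 36106)/(-20575 - 11849) = 1351/(-32424) = 1351*(-1/32424) = -1/24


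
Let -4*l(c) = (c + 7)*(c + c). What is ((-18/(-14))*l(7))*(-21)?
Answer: 1323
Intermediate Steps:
l(c) = -c*(7 + c)/2 (l(c) = -(c + 7)*(c + c)/4 = -(7 + c)*2*c/4 = -c*(7 + c)/2)
((-18/(-14))*l(7))*(-21) = ((-18/(-14))*(-½*7*(7 + 7)))*(-21) = ((-18*(-1/14))*(-½*7*14))*(-21) = ((9/7)*(-49))*(-21) = -63*(-21) = 1323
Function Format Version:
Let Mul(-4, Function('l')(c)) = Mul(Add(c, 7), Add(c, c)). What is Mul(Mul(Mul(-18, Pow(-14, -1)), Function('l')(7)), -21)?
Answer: 1323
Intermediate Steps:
Function('l')(c) = Mul(Rational(-1, 2), c, Add(7, c)) (Function('l')(c) = Mul(Rational(-1, 4), Mul(Add(c, 7), Add(c, c))) = Mul(Rational(-1, 4), Mul(Add(7, c), Mul(2, c))) = Mul(Rational(-1, 4), Mul(2, c, Add(7, c))) = Mul(Rational(-1, 2), c, Add(7, c)))
Mul(Mul(Mul(-18, Pow(-14, -1)), Function('l')(7)), -21) = Mul(Mul(Mul(-18, Pow(-14, -1)), Mul(Rational(-1, 2), 7, Add(7, 7))), -21) = Mul(Mul(Mul(-18, Rational(-1, 14)), Mul(Rational(-1, 2), 7, 14)), -21) = Mul(Mul(Rational(9, 7), -49), -21) = Mul(-63, -21) = 1323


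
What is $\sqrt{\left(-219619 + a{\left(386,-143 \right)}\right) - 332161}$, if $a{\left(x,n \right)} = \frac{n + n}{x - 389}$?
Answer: $\frac{i \sqrt{4965162}}{3} \approx 742.75 i$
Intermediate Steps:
$a{\left(x,n \right)} = \frac{2 n}{-389 + x}$
$\sqrt{\left(-219619 + a{\left(386,-143 \right)}\right) - 332161} = \sqrt{\left(-219619 + 2 \left(-143\right) \frac{1}{-389 + 386}\right) - 332161} = \sqrt{\left(-219619 + 2 \left(-143\right) \frac{1}{-3}\right) - 332161} = \sqrt{\left(-219619 + 2 \left(-143\right) \left(- \frac{1}{3}\right)\right) - 332161} = \sqrt{\left(-219619 + \frac{286}{3}\right) - 332161} = \sqrt{- \frac{658571}{3} - 332161} = \sqrt{- \frac{1655054}{3}} = \frac{i \sqrt{4965162}}{3}$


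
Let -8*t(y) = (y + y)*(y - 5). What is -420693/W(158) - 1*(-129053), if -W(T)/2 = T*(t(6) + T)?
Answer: 6382607755/49454 ≈ 1.2906e+5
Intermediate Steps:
t(y) = -y*(-5 + y)/4 (t(y) = -(y + y)*(y - 5)/8 = -2*y*(-5 + y)/8 = -y*(-5 + y)/4)
W(T) = -2*T*(-3/2 + T) (W(T) = -2*T*((1/4)*6*(5 - 1*6) + T) = -2*T*((1/4)*6*(5 - 6) + T) = -2*T*((1/4)*6*(-1) + T) = -2*T*(-3/2 + T))
-420693/W(158) - 1*(-129053) = -420693*1/(158*(3 - 2*158)) - 1*(-129053) = -420693*1/(158*(3 - 316)) + 129053 = -420693/(158*(-313)) + 129053 = -420693/(-49454) + 129053 = -420693*(-1/49454) + 129053 = 420693/49454 + 129053 = 6382607755/49454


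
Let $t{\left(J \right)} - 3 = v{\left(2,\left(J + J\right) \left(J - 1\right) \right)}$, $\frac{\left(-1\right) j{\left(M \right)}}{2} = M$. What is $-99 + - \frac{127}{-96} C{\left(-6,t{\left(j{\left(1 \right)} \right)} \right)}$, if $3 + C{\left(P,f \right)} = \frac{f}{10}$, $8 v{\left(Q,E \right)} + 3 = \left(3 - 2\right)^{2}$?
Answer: $- \frac{394003}{3840} \approx -102.6$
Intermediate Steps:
$v{\left(Q,E \right)} = - \frac{1}{4}$ ($v{\left(Q,E \right)} = - \frac{3}{8} + \frac{\left(3 - 2\right)^{2}}{8} = - \frac{3}{8} + \frac{1^{2}}{8} = - \frac{3}{8} + \frac{1}{8} \cdot 1 = - \frac{3}{8} + \frac{1}{8} = - \frac{1}{4}$)
$j{\left(M \right)} = - 2 M$
$t{\left(J \right)} = \frac{11}{4}$ ($t{\left(J \right)} = 3 - \frac{1}{4} = \frac{11}{4}$)
$C{\left(P,f \right)} = -3 + \frac{f}{10}$
$-99 + - \frac{127}{-96} C{\left(-6,t{\left(j{\left(1 \right)} \right)} \right)} = -99 + - \frac{127}{-96} \left(-3 + \frac{1}{10} \cdot \frac{11}{4}\right) = -99 + \left(-127\right) \left(- \frac{1}{96}\right) \left(-3 + \frac{11}{40}\right) = -99 + \frac{127}{96} \left(- \frac{109}{40}\right) = -99 - \frac{13843}{3840} = - \frac{394003}{3840}$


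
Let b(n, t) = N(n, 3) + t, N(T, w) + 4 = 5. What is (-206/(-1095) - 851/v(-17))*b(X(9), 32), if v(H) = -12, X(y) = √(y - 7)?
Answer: 3425829/1460 ≈ 2346.5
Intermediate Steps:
N(T, w) = 1 (N(T, w) = -4 + 5 = 1)
X(y) = √(-7 + y)
b(n, t) = 1 + t
(-206/(-1095) - 851/v(-17))*b(X(9), 32) = (-206/(-1095) - 851/(-12))*(1 + 32) = (-206*(-1/1095) - 851*(-1/12))*33 = (206/1095 + 851/12)*33 = (103813/1460)*33 = 3425829/1460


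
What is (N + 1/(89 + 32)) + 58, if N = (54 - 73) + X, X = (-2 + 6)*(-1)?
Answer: 4236/121 ≈ 35.008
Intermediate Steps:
X = -4 (X = 4*(-1) = -4)
N = -23 (N = (54 - 73) - 4 = -19 - 4 = -23)
(N + 1/(89 + 32)) + 58 = (-23 + 1/(89 + 32)) + 58 = (-23 + 1/121) + 58 = -2782/121 + 58 = 4236/121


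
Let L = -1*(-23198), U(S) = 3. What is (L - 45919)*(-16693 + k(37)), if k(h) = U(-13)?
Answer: 379213490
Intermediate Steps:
k(h) = 3
L = 23198
(L - 45919)*(-16693 + k(37)) = (23198 - 45919)*(-16693 + 3) = -22721*(-16690) = 379213490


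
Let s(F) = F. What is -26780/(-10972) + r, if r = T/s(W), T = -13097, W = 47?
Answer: -2739262/9917 ≈ -276.22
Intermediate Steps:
r = -13097/47 ≈ -278.66
-26780/(-10972) + r = -26780/(-10972) - 13097/47 = -26780*(-1/10972) - 13097/47 = 515/211 - 13097/47 = -2739262/9917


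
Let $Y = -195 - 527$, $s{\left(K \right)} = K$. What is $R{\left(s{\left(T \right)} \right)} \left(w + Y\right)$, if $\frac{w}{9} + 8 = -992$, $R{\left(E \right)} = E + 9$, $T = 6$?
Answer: $-145830$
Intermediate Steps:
$Y = -722$ ($Y = -195 - 527 = -722$)
$R{\left(E \right)} = 9 + E$
$w = -9000$ ($w = -72 + 9 \left(-992\right) = -72 - 8928 = -9000$)
$R{\left(s{\left(T \right)} \right)} \left(w + Y\right) = \left(9 + 6\right) \left(-9000 - 722\right) = 15 \left(-9722\right) = -145830$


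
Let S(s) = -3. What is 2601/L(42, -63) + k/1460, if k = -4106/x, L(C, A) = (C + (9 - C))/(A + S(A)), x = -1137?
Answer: -15831608687/830010 ≈ -19074.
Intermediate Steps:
L(C, A) = 9/(-3 + A) (L(C, A) = (C + (9 - C))/(A - 3) = 9/(-3 + A))
k = 4106/1137 (k = -4106/(-1137) = -4106*(-1/1137) = 4106/1137 ≈ 3.6113)
2601/L(42, -63) + k/1460 = 2601/((9/(-3 - 63))) + (4106/1137)/1460 = 2601/((9/(-66))) + (4106/1137)*(1/1460) = 2601/((9*(-1/66))) + 2053/830010 = 2601/(-3/22) + 2053/830010 = 2601*(-22/3) + 2053/830010 = -19074 + 2053/830010 = -15831608687/830010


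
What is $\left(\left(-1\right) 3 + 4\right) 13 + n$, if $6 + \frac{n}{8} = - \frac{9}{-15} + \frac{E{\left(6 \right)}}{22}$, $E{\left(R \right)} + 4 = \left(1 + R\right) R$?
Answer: $- \frac{901}{55} \approx -16.382$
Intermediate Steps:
$E{\left(R \right)} = -4 + R \left(1 + R\right)$ ($E{\left(R \right)} = -4 + \left(1 + R\right) R = -4 + R \left(1 + R\right)$)
$n = - \frac{1616}{55}$ ($n = -48 + 8 \left(- \frac{9}{-15} + \frac{-4 + 6 + 6^{2}}{22}\right) = -48 + 8 \left(\left(-9\right) \left(- \frac{1}{15}\right) + \left(-4 + 6 + 36\right) \frac{1}{22}\right) = -48 + 8 \left(\frac{3}{5} + 38 \cdot \frac{1}{22}\right) = -48 + 8 \left(\frac{3}{5} + \frac{19}{11}\right) = -48 + 8 \cdot \frac{128}{55} = -48 + \frac{1024}{55} = - \frac{1616}{55} \approx -29.382$)
$\left(\left(-1\right) 3 + 4\right) 13 + n = \left(\left(-1\right) 3 + 4\right) 13 - \frac{1616}{55} = \left(-3 + 4\right) 13 - \frac{1616}{55} = 1 \cdot 13 - \frac{1616}{55} = 13 - \frac{1616}{55} = - \frac{901}{55}$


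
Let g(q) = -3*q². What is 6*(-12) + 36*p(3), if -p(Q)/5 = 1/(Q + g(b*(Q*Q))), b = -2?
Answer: -23196/323 ≈ -71.814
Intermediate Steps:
p(Q) = -5/(Q - 12*Q⁴) (p(Q) = -5/(Q - 3*4*Q⁴) = -5/(Q - 12*Q⁴))
6*(-12) + 36*p(3) = 6*(-12) + 36*(5/(-1*3 + 12*3⁴)) = -72 + 36*(5/(-3 + 12*81)) = -72 + 36*(5/(-3 + 972)) = -72 + 36*(5/969) = -72 + 60/323 = -23196/323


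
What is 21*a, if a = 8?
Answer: 168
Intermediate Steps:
21*a = 21*8 = 168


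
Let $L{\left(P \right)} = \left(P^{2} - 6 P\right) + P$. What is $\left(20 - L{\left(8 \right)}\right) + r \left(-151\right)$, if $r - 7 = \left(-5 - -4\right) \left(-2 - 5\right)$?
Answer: $-2118$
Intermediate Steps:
$L{\left(P \right)} = P^{2} - 5 P$
$r = 14$ ($r = 7 + \left(-5 - -4\right) \left(-2 - 5\right) = 7 + \left(-5 + 4\right) \left(-7\right) = 7 - -7 = 7 + 7 = 14$)
$\left(20 - L{\left(8 \right)}\right) + r \left(-151\right) = \left(20 - 8 \left(-5 + 8\right)\right) + 14 \left(-151\right) = \left(20 - 8 \cdot 3\right) - 2114 = \left(20 - 24\right) - 2114 = -4 - 2114 = -2118$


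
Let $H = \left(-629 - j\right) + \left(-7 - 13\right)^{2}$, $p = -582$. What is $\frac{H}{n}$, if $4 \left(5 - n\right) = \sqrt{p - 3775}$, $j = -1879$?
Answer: $\frac{132000}{4757} + \frac{6600 i \sqrt{4357}}{4757} \approx 27.749 + 91.581 i$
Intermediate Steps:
$n = 5 - \frac{i \sqrt{4357}}{4}$ ($n = 5 - \frac{\sqrt{-582 - 3775}}{4} = 5 - \frac{\sqrt{-4357}}{4} = 5 - \frac{i \sqrt{4357}}{4} \approx 5.0 - 16.502 i$)
$H = 1650$ ($H = \left(-629 - -1879\right) + \left(-7 - 13\right)^{2} = \left(-629 + 1879\right) + \left(-20\right)^{2} = 1250 + 400 = 1650$)
$\frac{H}{n} = \frac{1650}{5 - \frac{i \sqrt{4357}}{4}}$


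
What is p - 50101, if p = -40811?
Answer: -90912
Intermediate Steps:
p - 50101 = -40811 - 50101 = -90912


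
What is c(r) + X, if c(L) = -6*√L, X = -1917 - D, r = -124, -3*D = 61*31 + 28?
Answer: -3832/3 - 12*I*√31 ≈ -1277.3 - 66.813*I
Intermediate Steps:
D = -1919/3 (D = -(61*31 + 28)/3 = -(1891 + 28)/3 = -⅓*1919 = -1919/3 ≈ -639.67)
X = -3832/3 (X = -1917 - 1*(-1919/3) = -1917 + 1919/3 = -3832/3 ≈ -1277.3)
c(r) + X = -12*I*√31 - 3832/3 = -3832/3 - 12*I*√31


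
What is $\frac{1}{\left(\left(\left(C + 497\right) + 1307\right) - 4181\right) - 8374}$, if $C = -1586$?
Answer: $- \frac{1}{12337} \approx -8.1057 \cdot 10^{-5}$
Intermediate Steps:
$\frac{1}{\left(\left(\left(C + 497\right) + 1307\right) - 4181\right) - 8374} = \frac{1}{\left(\left(\left(-1586 + 497\right) + 1307\right) - 4181\right) - 8374} = \frac{1}{\left(\left(-1089 + 1307\right) - 4181\right) - 8374} = \frac{1}{\left(218 - 4181\right) - 8374} = \frac{1}{-3963 - 8374} = \frac{1}{-12337} = - \frac{1}{12337}$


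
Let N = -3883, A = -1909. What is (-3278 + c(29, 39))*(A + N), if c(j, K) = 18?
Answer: 18881920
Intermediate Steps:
(-3278 + c(29, 39))*(A + N) = (-3278 + 18)*(-1909 - 3883) = -3260*(-5792) = 18881920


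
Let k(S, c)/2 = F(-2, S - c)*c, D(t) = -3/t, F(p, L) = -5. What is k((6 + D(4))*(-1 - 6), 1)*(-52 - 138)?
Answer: 1900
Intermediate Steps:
k(S, c) = -10*c (k(S, c) = 2*(-5*c) = -10*c)
k((6 + D(4))*(-1 - 6), 1)*(-52 - 138) = (-10*1)*(-52 - 138) = -10*(-190) = 1900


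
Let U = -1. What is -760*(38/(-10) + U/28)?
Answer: 20406/7 ≈ 2915.1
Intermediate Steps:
-760*(38/(-10) + U/28) = -760*(38/(-10) - 1/28) = -760*(38*(-⅒) - 1*1/28) = -760*(-19/5 - 1/28) = -760*(-537/140) = 20406/7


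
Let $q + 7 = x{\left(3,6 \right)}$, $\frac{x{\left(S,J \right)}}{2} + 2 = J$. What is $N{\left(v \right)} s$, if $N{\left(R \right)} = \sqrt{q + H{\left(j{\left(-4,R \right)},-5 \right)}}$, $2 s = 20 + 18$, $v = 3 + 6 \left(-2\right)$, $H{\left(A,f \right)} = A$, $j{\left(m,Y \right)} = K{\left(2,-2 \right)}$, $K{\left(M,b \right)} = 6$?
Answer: $19 \sqrt{7} \approx 50.269$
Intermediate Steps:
$x{\left(S,J \right)} = -4 + 2 J$
$j{\left(m,Y \right)} = 6$
$q = 1$ ($q = -7 + \left(-4 + 2 \cdot 6\right) = -7 + \left(-4 + 12\right) = -7 + 8 = 1$)
$v = -9$ ($v = 3 - 12 = -9$)
$s = 19$ ($s = \frac{20 + 18}{2} = \frac{1}{2} \cdot 38 = 19$)
$N{\left(R \right)} = \sqrt{7}$ ($N{\left(R \right)} = \sqrt{1 + 6} = \sqrt{7}$)
$N{\left(v \right)} s = \sqrt{7} \cdot 19 = 19 \sqrt{7}$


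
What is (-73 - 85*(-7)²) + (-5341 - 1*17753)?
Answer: -27332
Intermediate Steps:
(-73 - 85*(-7)²) + (-5341 - 1*17753) = (-73 - 85*49) + (-5341 - 17753) = (-73 - 4165) - 23094 = -4238 - 23094 = -27332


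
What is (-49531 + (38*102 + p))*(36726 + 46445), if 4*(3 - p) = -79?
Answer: -15181119459/4 ≈ -3.7953e+9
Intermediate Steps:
p = 91/4 (p = 3 - ¼*(-79) = 3 + 79/4 = 91/4 ≈ 22.750)
(-49531 + (38*102 + p))*(36726 + 46445) = (-49531 + (38*102 + 91/4))*(36726 + 46445) = (-49531 + (3876 + 91/4))*83171 = (-49531 + 15595/4)*83171 = -182529/4*83171 = -15181119459/4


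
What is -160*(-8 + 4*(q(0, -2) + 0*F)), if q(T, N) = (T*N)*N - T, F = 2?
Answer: 1280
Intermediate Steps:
q(T, N) = -T + T*N**2 (q(T, N) = (N*T)*N - T = T*N**2 - T = -T + T*N**2)
-160*(-8 + 4*(q(0, -2) + 0*F)) = -160*(-8 + 4*(0*(-1 + (-2)**2) + 0*2)) = -160*(-8 + 4*(0*(-1 + 4) + 0)) = -160*(-8 + 4*(0*3 + 0)) = -160*(-8 + 4*(0 + 0)) = -160*(-8 + 4*0) = -160*(-8 + 0) = -160*(-8) = 1280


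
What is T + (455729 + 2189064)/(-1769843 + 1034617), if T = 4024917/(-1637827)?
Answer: -7290937011053/1204172993902 ≈ -6.0547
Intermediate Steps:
T = -4024917/1637827 (T = 4024917*(-1/1637827) = -4024917/1637827 ≈ -2.4575)
T + (455729 + 2189064)/(-1769843 + 1034617) = -4024917/1637827 + (455729 + 2189064)/(-1769843 + 1034617) = -4024917/1637827 + 2644793/(-735226) = -4024917/1637827 + 2644793*(-1/735226) = -4024917/1637827 - 2644793/735226 = -7290937011053/1204172993902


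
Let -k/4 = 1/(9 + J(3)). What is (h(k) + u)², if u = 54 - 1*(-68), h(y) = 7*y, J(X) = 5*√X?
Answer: 24100/3 + 11200*√3/3 ≈ 14500.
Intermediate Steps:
k = -4/(9 + 5*√3) ≈ -0.22650
u = 122 (u = 54 + 68 = 122)
(h(k) + u)² = (7*(-6 + 10*√3/3) + 122)² = ((-42 + 70*√3/3) + 122)² = (80 + 70*√3/3)²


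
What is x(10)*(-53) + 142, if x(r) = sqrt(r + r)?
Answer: 142 - 106*sqrt(5) ≈ -95.023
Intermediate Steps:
x(r) = sqrt(2)*sqrt(r) (x(r) = sqrt(2*r) = sqrt(2)*sqrt(r))
x(10)*(-53) + 142 = (sqrt(2)*sqrt(10))*(-53) + 142 = (2*sqrt(5))*(-53) + 142 = -106*sqrt(5) + 142 = 142 - 106*sqrt(5)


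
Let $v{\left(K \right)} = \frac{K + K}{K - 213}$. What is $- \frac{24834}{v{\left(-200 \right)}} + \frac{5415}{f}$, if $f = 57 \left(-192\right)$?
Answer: $- \frac{123079679}{4800} \approx -25642.0$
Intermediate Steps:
$f = -10944$
$v{\left(K \right)} = \frac{2 K}{-213 + K}$
$- \frac{24834}{v{\left(-200 \right)}} + \frac{5415}{f} = - \frac{24834}{2 \left(-200\right) \frac{1}{-213 - 200}} + \frac{5415}{-10944} = - \frac{24834}{2 \left(-200\right) \frac{1}{-413}} + 5415 \left(- \frac{1}{10944}\right) = - \frac{24834}{2 \left(-200\right) \left(- \frac{1}{413}\right)} - \frac{95}{192} = - \frac{24834}{\frac{400}{413}} - \frac{95}{192} = \left(-24834\right) \frac{413}{400} - \frac{95}{192} = - \frac{5128221}{200} - \frac{95}{192} = - \frac{123079679}{4800}$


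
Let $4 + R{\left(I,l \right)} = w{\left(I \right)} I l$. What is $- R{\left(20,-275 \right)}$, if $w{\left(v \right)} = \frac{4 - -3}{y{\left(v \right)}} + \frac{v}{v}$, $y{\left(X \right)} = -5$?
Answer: $-2196$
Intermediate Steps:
$w{\left(v \right)} = - \frac{2}{5}$ ($w{\left(v \right)} = \frac{4 - -3}{-5} + \frac{v}{v} = \left(4 + 3\right) \left(- \frac{1}{5}\right) + 1 = 7 \left(- \frac{1}{5}\right) + 1 = - \frac{7}{5} + 1 = - \frac{2}{5}$)
$R{\left(I,l \right)} = -4 - \frac{2 I l}{5}$
$- R{\left(20,-275 \right)} = - (-4 - 8 \left(-275\right)) = - (-4 + 2200) = \left(-1\right) 2196 = -2196$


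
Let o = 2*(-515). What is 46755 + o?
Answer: 45725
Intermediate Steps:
o = -1030
46755 + o = 46755 - 1030 = 45725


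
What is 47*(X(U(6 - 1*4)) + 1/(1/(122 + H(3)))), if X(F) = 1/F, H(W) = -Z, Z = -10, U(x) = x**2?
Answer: 24863/4 ≈ 6215.8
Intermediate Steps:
H(W) = 10 (H(W) = -1*(-10) = 10)
X(F) = 1/F
47*(X(U(6 - 1*4)) + 1/(1/(122 + H(3)))) = 47*(1/((6 - 1*4)**2) + 1/(1/(122 + 10))) = 47*(1/((6 - 4)**2) + 1/(1/132)) = 47*(1/(2**2) + 1/(1/132)) = 47*(1/4 + 132) = 47*(529/4) = 24863/4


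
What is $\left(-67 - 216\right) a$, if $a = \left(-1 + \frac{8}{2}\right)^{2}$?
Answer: $-2547$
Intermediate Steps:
$a = 9$ ($a = \left(-1 + 8 \cdot \frac{1}{2}\right)^{2} = \left(-1 + 4\right)^{2} = 3^{2} = 9$)
$\left(-67 - 216\right) a = \left(-67 - 216\right) 9 = \left(-283\right) 9 = -2547$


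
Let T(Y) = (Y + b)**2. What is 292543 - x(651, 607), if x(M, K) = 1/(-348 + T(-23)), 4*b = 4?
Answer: 39785847/136 ≈ 2.9254e+5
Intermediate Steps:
b = 1 (b = (1/4)*4 = 1)
T(Y) = (1 + Y)**2 (T(Y) = (Y + 1)**2 = (1 + Y)**2)
x(M, K) = 1/136 (x(M, K) = 1/(-348 + (1 - 23)**2) = 1/(-348 + (-22)**2) = 1/(-348 + 484) = 1/136)
292543 - x(651, 607) = 292543 - 1*1/136 = 292543 - 1/136 = 39785847/136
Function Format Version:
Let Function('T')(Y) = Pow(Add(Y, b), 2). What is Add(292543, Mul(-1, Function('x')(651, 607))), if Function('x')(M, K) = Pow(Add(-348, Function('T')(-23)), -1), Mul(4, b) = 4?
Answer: Rational(39785847, 136) ≈ 2.9254e+5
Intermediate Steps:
b = 1 (b = Mul(Rational(1, 4), 4) = 1)
Function('T')(Y) = Pow(Add(1, Y), 2) (Function('T')(Y) = Pow(Add(Y, 1), 2) = Pow(Add(1, Y), 2))
Function('x')(M, K) = Rational(1, 136) (Function('x')(M, K) = Pow(Add(-348, Pow(Add(1, -23), 2)), -1) = Pow(Add(-348, Pow(-22, 2)), -1) = Pow(Add(-348, 484), -1) = Pow(136, -1) = Rational(1, 136))
Add(292543, Mul(-1, Function('x')(651, 607))) = Add(292543, Mul(-1, Rational(1, 136))) = Add(292543, Rational(-1, 136)) = Rational(39785847, 136)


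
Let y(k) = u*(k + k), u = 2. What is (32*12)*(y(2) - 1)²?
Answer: 18816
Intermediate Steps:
y(k) = 4*k (y(k) = 2*(k + k) = 2*(2*k) = 4*k)
(32*12)*(y(2) - 1)² = (32*12)*(4*2 - 1)² = 384*(8 - 1)² = 384*7² = 384*49 = 18816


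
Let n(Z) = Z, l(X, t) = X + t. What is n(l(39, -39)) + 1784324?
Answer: 1784324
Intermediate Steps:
n(l(39, -39)) + 1784324 = (39 - 39) + 1784324 = 0 + 1784324 = 1784324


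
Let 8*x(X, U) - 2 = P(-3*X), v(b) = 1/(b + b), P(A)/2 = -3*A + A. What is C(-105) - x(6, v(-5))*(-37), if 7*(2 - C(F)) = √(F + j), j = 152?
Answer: 1377/4 - √47/7 ≈ 343.27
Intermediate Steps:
P(A) = -4*A (P(A) = 2*(-3*A + A) = 2*(-2*A) = -4*A)
v(b) = 1/(2*b)
C(F) = 2 - √(152 + F)/7 (C(F) = 2 - √(F + 152)/7 = 2 - √(152 + F)/7)
x(X, U) = ¼ + 3*X/2 (x(X, U) = ¼ + (-(-12)*X)/8 = ¼ + (12*X)/8 = ¼ + 3*X/2)
C(-105) - x(6, v(-5))*(-37) = (2 - √(152 - 105)/7) - (¼ + (3/2)*6)*(-37) = (2 - √47/7) - (¼ + 9)*(-37) = (2 - √47/7) - 37*(-37)/4 = (2 - √47/7) - 1*(-1369/4) = (2 - √47/7) + 1369/4 = 1377/4 - √47/7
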